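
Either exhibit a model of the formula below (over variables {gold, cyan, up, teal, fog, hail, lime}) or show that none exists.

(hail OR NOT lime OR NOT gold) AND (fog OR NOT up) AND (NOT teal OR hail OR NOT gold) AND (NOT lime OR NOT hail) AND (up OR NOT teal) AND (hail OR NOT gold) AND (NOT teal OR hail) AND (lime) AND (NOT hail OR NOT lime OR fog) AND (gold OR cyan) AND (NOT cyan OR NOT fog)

gold ↦ false, cyan ↦ true, up ↦ false, teal ↦ false, fog ↦ false, hail ↦ false, lime ↦ true

From the singleton clause (lime), lime = true.
From the singleton clause (NOT hail), hail = false.
From the singleton clause (NOT gold), gold = false.
From the singleton clause (NOT teal), teal = false.
From the singleton clause (cyan), cyan = true.
From the singleton clause (NOT fog), fog = false.
From the singleton clause (NOT up), up = false.
All clauses are satisfied.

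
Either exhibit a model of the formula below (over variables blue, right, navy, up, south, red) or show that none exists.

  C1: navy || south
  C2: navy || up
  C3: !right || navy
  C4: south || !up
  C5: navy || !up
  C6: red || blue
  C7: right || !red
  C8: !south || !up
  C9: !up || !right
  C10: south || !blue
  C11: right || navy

Try navy = true.
Try south = true.
(!up) alone gives up = false.
Try red = false.
(blue) alone gives blue = true.
No clause remains; right is free.

blue=true; right=true; navy=true; up=false; south=true; red=false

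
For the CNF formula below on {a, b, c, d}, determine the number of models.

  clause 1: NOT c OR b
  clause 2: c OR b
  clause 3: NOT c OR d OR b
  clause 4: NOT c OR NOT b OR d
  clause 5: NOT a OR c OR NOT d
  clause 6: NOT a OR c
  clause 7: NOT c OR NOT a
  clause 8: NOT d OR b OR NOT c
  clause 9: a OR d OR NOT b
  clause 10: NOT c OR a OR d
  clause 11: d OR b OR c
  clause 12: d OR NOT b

2

There are 2^4 = 16 truth assignments over (a, b, c, d).
Check each against the 12 clauses (columns in the order a, b, c, d):
  F F F F  ✗ fails (c OR b)
  F F F T  ✗ fails (c OR b)
  F F T F  ✗ fails (NOT c OR b)
  F F T T  ✗ fails (NOT c OR b)
  F T F F  ✗ fails (a OR d OR NOT b)
  F T F T  ✓ satisfies all
  F T T F  ✗ fails (NOT c OR NOT b OR d)
  F T T T  ✓ satisfies all
  T F F F  ✗ fails (c OR b)
  T F F T  ✗ fails (c OR b)
  T F T F  ✗ fails (NOT c OR b)
  T F T T  ✗ fails (NOT c OR b)
  T T F F  ✗ fails (NOT a OR c)
  T T F T  ✗ fails (NOT a OR c OR NOT d)
  T T T F  ✗ fails (NOT c OR NOT b OR d)
  T T T T  ✗ fails (NOT c OR NOT a)
2 of the 16 rows are models.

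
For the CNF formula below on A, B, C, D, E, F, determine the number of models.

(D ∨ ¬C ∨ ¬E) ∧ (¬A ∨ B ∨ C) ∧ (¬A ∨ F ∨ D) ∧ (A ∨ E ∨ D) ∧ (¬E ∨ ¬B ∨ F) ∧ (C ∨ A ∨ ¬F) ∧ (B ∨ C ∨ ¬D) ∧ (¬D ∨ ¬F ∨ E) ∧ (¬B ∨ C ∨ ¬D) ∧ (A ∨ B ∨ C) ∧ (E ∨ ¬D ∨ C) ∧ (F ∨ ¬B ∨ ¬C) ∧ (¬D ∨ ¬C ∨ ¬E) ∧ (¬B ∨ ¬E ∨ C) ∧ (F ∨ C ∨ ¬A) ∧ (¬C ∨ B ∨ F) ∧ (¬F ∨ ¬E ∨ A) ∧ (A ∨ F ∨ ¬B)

3

There are 2^6 = 64 truth assignments over (A, B, C, D, E, F).
Split on E. With E = True, the clauses containing E are satisfied and ¬E drops from the rest; 0 of the 2^5 = 32 assignments to the other variables satisfy what remains.
With E = False, by the same count on the reduced clause set, 3 assignments work.
(One model: A=T, B=F, C=T, D=F, E=F, F=T.)
Total: 0 + 3 = 3.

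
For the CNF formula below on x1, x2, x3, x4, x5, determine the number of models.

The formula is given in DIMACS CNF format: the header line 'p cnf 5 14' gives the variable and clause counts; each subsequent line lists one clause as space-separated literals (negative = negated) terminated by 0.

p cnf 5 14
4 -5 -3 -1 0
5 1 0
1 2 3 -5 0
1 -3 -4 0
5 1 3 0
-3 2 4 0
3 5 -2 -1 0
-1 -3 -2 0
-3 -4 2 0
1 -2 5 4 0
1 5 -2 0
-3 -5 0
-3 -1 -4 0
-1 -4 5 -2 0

There are 2^5 = 32 truth assignments over (x1, x2, x3, x4, x5).
Split on x1. With x1 = True, the clauses containing x1 are satisfied and ¬x1 drops from the rest; 6 of the 2^4 = 16 assignments to the other variables satisfy what remains.
With x1 = False, by the same count on the reduced clause set, 2 assignments work.
(One model: x1=F, x2=T, x3=F, x4=F, x5=T.)
Total: 6 + 2 = 8.

8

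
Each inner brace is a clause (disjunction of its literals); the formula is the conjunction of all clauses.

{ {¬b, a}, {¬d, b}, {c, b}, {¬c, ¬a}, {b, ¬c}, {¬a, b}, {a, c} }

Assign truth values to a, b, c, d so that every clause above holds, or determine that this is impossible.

a: True; b: True; c: False; d: False

Case b = True:
The clause (a) is unit, so a = True.
The clause (¬c) is unit, so c = False.
Every clause is now satisfied; d is unconstrained.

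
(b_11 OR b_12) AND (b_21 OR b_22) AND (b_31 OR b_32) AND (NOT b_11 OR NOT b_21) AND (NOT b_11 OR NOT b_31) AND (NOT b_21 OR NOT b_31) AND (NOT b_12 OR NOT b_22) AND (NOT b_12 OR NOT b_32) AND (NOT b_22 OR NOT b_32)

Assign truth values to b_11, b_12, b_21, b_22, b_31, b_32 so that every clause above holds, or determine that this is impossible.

UNSATISFIABLE

Case b_11 = true:
From the singleton clause (NOT b_21), b_21 = false.
From the singleton clause (b_22), b_22 = true.
From the singleton clause (NOT b_31), b_31 = false.
From the singleton clause (b_32), b_32 = true.
Now (NOT b_32) is unsatisfied and unit — conflict.
That branch fails; take b_11 = false instead.
From the singleton clause (b_12), b_12 = true.
From the singleton clause (NOT b_22), b_22 = false.
From the singleton clause (b_21), b_21 = true.
From the singleton clause (NOT b_31), b_31 = false.
From the singleton clause (b_32), b_32 = true.
Now (NOT b_32) is unsatisfied and unit — conflict.
Both values of b_11 lead to a conflict.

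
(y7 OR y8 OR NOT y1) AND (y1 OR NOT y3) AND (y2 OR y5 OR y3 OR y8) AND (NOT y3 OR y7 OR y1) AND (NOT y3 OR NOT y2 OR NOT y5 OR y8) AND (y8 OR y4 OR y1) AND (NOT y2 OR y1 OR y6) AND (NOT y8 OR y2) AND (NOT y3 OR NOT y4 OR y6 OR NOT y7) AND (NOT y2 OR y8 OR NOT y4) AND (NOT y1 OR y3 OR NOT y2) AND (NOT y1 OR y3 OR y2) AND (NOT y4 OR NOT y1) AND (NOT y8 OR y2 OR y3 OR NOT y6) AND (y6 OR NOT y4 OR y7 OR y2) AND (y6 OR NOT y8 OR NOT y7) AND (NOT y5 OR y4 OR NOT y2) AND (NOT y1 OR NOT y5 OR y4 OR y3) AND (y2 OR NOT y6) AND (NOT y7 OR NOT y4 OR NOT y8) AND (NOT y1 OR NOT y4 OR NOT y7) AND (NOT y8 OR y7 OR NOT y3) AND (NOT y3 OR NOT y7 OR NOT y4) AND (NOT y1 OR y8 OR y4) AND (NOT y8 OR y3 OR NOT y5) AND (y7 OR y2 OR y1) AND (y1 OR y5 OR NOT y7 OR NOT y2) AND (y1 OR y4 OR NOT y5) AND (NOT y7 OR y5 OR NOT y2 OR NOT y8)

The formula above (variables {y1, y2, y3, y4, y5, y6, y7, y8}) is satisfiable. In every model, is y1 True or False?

False

Suppose y1 = true.
(NOT y4) alone gives y4 = false.
(y8) alone gives y8 = true.
(y2) alone gives y2 = true.
(y3) alone gives y3 = true.
(NOT y5) alone gives y5 = false.
(y7) alone gives y7 = true.
But (NOT y7) is also a unit clause — contradiction.
So every satisfying assignment has y1 = False.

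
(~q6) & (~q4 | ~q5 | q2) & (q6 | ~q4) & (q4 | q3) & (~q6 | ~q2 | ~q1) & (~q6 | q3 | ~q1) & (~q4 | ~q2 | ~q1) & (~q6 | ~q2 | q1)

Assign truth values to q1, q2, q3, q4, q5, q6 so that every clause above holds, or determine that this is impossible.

q1: 0, q2: 0, q3: 1, q4: 0, q5: 0, q6: 0

From the singleton clause (~q6), q6 = 0.
From the singleton clause (~q4), q4 = 0.
From the singleton clause (q3), q3 = 1.
All clauses hold; q1, q2, q5 can take either value.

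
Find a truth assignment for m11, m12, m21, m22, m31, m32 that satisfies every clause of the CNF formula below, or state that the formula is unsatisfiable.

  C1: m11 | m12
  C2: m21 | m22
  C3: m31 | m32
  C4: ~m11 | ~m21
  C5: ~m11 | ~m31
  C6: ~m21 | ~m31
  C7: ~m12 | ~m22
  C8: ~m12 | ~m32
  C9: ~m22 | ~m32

UNSATISFIABLE

Case m11 = 1:
Unit clause (~m21) forces m21 = 0.
Unit clause (m22) forces m22 = 1.
Unit clause (~m31) forces m31 = 0.
Unit clause (m32) forces m32 = 1.
Now (~m32) is unsatisfied and unit — conflict.
That branch fails; take m11 = 0 instead.
Unit clause (m12) forces m12 = 1.
Unit clause (~m22) forces m22 = 0.
Unit clause (m21) forces m21 = 1.
Unit clause (~m31) forces m31 = 0.
Unit clause (m32) forces m32 = 1.
Now (~m32) is unsatisfied and unit — conflict.
Both values of m11 lead to a conflict.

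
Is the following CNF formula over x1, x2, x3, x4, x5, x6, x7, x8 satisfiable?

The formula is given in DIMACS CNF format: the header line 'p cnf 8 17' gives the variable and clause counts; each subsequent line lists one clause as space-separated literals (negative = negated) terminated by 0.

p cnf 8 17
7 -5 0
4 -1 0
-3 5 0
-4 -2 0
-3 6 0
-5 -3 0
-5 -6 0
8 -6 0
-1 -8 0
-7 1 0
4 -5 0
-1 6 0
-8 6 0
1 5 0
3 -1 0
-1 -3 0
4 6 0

No

Try x7 = True.
(x1) alone gives x1 = True.
(x4) alone gives x4 = True.
(¬x2) alone gives x2 = False.
(¬x8) alone gives x8 = False.
(¬x6) alone gives x6 = False.
That conflicts with the unit clause (x6).
Backtrack on x7: now try x7 = False.
(¬x5) alone gives x5 = False.
(¬x3) alone gives x3 = False.
(x1) alone gives x1 = True.
That conflicts with the unit clause (¬x1).
Either choice for x7 ends in contradiction.
No assignment satisfies every clause.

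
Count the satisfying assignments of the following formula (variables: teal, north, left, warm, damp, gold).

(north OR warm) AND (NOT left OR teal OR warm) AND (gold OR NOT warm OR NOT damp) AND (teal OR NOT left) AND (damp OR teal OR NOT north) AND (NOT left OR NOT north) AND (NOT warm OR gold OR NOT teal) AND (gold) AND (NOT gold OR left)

There are 2^6 = 64 truth assignments over (teal, north, left, warm, damp, gold).
Split on teal. With teal = true, the clauses containing teal are satisfied and NOT teal drops from the rest; 2 of the 2^5 = 32 assignments to the other variables satisfy what remains.
With teal = false, by the same count on the reduced clause set, 0 assignments work.
Total: 2 + 0 = 2.

2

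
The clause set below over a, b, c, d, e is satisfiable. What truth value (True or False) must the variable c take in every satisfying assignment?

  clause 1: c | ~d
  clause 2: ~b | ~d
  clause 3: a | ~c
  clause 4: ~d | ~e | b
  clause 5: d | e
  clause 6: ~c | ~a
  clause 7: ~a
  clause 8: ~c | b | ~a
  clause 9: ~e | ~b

False

Suppose c = 1.
(a) alone gives a = 1.
Now (~a) is unsatisfied and unit — conflict.
So every satisfying assignment has c = False.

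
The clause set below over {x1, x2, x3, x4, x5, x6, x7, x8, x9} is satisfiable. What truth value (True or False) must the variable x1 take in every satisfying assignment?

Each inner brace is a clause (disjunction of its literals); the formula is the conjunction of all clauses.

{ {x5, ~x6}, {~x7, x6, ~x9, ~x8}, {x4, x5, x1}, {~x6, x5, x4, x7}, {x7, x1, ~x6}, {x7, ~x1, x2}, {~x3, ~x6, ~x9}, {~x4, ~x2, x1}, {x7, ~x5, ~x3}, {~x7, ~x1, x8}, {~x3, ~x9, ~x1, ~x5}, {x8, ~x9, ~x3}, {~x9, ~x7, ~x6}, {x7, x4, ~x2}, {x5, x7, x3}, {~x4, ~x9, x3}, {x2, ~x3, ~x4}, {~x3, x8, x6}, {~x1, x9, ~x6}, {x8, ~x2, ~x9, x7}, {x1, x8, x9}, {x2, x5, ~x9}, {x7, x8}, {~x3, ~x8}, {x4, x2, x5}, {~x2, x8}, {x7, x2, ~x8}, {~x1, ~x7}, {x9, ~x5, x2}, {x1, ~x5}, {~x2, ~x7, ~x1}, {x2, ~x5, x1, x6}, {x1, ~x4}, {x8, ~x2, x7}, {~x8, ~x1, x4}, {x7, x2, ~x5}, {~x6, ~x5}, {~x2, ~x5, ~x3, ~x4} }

Suppose x1 = 0.
From the singleton clause (~x5), x5 = 0.
From the singleton clause (~x6), x6 = 0.
From the singleton clause (x4), x4 = 1.
Now (~x4) is unsatisfied and unit — conflict.
So every satisfying assignment has x1 = True.

True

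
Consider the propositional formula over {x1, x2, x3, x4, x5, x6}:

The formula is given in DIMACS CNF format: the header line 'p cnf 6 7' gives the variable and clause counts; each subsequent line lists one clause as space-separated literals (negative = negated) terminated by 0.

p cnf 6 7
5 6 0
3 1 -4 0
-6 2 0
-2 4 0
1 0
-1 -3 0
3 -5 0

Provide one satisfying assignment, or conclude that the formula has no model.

x1 ↦ True, x2 ↦ True, x3 ↦ False, x4 ↦ True, x5 ↦ False, x6 ↦ True

(x1) alone gives x1 = True.
(¬x3) alone gives x3 = False.
(¬x5) alone gives x5 = False.
(x6) alone gives x6 = True.
(x2) alone gives x2 = True.
(x4) alone gives x4 = True.
Every clause now holds.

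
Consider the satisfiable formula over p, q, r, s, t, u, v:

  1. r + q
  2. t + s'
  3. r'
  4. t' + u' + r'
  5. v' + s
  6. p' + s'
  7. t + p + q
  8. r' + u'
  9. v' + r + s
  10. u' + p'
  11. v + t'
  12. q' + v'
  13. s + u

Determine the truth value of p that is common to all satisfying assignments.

Suppose p = 1.
Unit clause (r') forces r = 0.
Unit clause (q) forces q = 1.
Unit clause (s') forces s = 0.
Unit clause (v') forces v = 0.
Unit clause (u') forces u = 0.
That conflicts with the unit clause (u).
So every satisfying assignment has p = False.

False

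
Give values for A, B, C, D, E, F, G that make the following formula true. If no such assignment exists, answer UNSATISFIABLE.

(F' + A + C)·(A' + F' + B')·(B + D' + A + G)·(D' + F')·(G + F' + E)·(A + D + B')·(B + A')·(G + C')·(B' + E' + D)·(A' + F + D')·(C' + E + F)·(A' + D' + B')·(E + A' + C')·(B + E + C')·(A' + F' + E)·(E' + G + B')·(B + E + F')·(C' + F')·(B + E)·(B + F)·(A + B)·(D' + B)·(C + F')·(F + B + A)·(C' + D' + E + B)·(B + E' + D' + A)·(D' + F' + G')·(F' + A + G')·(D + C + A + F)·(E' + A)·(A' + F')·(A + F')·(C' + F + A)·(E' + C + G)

A ↦ 1; B ↦ 1; C ↦ 0; D ↦ 0; E ↦ 0; F ↦ 0; G ↦ 1

Suppose D = 0.
Suppose A = 1.
From the singleton clause (B), B = 1.
From the singleton clause (F'), F = 0.
From the singleton clause (E'), E = 0.
From the singleton clause (C'), C = 0.
All clauses hold; G can take either value.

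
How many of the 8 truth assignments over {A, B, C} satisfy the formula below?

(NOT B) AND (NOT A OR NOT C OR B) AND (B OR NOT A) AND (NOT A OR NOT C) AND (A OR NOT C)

1

There are 2^3 = 8 truth assignments over (A, B, C).
Check each against the 5 clauses (columns in the order A, B, C):
  F F F  ✓ satisfies all
  F F T  ✗ fails (A OR NOT C)
  F T F  ✗ fails (NOT B)
  F T T  ✗ fails (NOT B)
  T F F  ✗ fails (B OR NOT A)
  T F T  ✗ fails (NOT A OR NOT C OR B)
  T T F  ✗ fails (NOT B)
  T T T  ✗ fails (NOT B)
1 of the 8 rows is a model.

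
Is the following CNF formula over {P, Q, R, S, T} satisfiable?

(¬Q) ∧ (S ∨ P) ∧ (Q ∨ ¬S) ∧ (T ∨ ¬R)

Satisfiable

The clause (¬Q) is unit, so Q = False.
The clause (¬S) is unit, so S = False.
The clause (P) is unit, so P = True.
Branch on T: set T = True.
All clauses hold; R can take either value.
A satisfying assignment: P: True, Q: False, R: True, S: False, T: True.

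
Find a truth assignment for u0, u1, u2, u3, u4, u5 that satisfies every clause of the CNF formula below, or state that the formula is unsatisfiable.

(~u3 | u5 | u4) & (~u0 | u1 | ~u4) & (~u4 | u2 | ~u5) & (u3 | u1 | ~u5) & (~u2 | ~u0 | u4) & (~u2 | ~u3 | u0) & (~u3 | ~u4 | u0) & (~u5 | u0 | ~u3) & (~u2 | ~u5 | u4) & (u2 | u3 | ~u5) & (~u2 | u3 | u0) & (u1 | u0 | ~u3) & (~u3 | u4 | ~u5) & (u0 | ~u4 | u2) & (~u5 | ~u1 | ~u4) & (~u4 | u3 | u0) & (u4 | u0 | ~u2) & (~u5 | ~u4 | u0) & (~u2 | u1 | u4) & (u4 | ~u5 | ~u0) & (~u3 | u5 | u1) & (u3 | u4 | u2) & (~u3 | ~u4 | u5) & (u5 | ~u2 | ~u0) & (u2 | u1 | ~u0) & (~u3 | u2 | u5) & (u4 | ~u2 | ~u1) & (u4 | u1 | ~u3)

u0: 1,  u1: 1,  u2: 0,  u3: 0,  u4: 1,  u5: 0

Suppose u3 = 0.
Suppose u1 = 1.
Suppose u2 = 0.
From the singleton clause (~u5), u5 = 0.
From the singleton clause (u4), u4 = 1.
From the singleton clause (u0), u0 = 1.
Every clause now holds.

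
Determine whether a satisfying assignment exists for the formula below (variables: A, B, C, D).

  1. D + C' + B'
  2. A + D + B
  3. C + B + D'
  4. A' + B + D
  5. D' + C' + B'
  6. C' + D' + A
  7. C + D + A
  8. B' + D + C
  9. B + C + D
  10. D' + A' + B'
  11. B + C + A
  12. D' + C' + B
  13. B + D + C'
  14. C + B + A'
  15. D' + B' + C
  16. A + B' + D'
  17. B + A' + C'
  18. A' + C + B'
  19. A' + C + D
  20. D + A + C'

No, unsatisfiable

Case D = 1:
Case C = 1:
The clause (B') is unit, so B = 0.
That conflicts with the unit clause (B).
That branch fails; take C = 0 instead.
The clause (B) is unit, so B = 1.
That conflicts with the unit clause (B').
Either choice for C ends in contradiction.
That branch fails; take D = 0 instead.
Case C = 0:
The clause (A) is unit, so A = 1.
That conflicts with the unit clause (A').
That branch fails; take C = 1 instead.
The clause (B') is unit, so B = 0.
That conflicts with the unit clause (B).
Either choice for C ends in contradiction.
Either choice for D ends in contradiction.
No assignment satisfies every clause.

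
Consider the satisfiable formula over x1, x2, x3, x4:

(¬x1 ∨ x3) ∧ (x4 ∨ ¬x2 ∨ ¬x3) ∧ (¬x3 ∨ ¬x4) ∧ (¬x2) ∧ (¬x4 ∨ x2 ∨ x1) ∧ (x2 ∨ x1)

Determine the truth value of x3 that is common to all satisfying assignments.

True

Suppose x3 = False.
From the singleton clause (¬x1), x1 = False.
From the singleton clause (¬x2), x2 = False.
Now (x2) is unsatisfied and unit — conflict.
So every satisfying assignment has x3 = True.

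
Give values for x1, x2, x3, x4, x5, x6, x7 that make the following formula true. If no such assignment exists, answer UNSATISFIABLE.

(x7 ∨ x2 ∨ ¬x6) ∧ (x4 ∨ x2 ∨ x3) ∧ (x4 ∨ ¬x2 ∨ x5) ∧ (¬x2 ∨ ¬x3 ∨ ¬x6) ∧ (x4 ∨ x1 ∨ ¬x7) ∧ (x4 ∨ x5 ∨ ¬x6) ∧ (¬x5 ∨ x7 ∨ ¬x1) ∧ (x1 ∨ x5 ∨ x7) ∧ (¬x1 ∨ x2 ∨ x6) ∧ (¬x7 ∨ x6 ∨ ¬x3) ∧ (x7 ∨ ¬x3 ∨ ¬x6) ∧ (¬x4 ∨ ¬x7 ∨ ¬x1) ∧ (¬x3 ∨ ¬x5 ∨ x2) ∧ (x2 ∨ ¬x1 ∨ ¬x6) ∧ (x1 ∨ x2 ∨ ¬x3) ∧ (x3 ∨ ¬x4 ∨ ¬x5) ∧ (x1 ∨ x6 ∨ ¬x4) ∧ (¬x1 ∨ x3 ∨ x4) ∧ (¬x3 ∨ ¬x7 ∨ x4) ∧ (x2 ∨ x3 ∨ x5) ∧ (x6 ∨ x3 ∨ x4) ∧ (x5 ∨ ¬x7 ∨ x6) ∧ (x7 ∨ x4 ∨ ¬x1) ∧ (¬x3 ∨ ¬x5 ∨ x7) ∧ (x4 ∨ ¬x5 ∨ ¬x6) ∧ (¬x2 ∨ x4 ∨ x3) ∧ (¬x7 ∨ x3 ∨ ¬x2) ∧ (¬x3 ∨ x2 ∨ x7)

x1=True,  x2=True,  x3=True,  x4=True,  x5=False,  x6=False,  x7=False

Try x7 = False.
Try x2 = True.
Try x4 = True.
Try x3 = True.
The clause (¬x6) is unit, so x6 = False.
The clause (x1) is unit, so x1 = True.
The clause (¬x5) is unit, so x5 = False.
Every clause now holds.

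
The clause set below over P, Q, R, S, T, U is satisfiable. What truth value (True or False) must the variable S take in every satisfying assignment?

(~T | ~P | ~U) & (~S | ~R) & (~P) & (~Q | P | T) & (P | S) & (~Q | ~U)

True

Suppose S = 0.
Unit clause (~P) forces P = 0.
That conflicts with the unit clause (P).
So every satisfying assignment has S = True.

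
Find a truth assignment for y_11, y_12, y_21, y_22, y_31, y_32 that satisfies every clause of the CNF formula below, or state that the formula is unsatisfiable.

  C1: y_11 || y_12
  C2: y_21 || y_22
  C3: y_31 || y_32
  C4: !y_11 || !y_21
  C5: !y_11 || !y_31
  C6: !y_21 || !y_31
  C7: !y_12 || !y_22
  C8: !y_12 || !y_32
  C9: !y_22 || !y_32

Case y_11 = true:
Unit clause (!y_21) forces y_21 = false.
Unit clause (y_22) forces y_22 = true.
Unit clause (!y_31) forces y_31 = false.
Unit clause (y_32) forces y_32 = true.
Now (!y_32) is unsatisfied and unit — conflict.
That branch fails; take y_11 = false instead.
Unit clause (y_12) forces y_12 = true.
Unit clause (!y_22) forces y_22 = false.
Unit clause (y_21) forces y_21 = true.
Unit clause (!y_31) forces y_31 = false.
Unit clause (y_32) forces y_32 = true.
Now (!y_32) is unsatisfied and unit — conflict.
Either choice for y_11 ends in contradiction.

UNSATISFIABLE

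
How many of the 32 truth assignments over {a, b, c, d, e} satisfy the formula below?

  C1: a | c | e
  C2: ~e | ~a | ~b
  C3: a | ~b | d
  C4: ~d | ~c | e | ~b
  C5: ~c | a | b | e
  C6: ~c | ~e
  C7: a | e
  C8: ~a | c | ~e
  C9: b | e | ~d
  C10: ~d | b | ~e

There are 2^5 = 32 truth assignments over (a, b, c, d, e).
Split on e. With e = 1, the clauses containing e are satisfied and ~e drops from the rest; 2 of the 2^4 = 16 assignments to the other variables satisfy what remains.
With e = 0, by the same count on the reduced clause set, 5 assignments work.
Total: 2 + 5 = 7.

7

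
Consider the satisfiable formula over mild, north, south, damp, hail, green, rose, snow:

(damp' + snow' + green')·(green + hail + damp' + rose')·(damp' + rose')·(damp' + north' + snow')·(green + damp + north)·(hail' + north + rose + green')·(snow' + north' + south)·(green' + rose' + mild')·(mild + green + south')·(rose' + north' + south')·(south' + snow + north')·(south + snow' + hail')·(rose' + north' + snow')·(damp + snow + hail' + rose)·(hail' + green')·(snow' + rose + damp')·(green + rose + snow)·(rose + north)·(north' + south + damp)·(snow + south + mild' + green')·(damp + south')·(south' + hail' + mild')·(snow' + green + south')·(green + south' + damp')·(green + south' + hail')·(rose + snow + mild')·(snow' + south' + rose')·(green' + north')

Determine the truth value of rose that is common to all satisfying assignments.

Suppose rose = 0.
(north) alone gives north = 1.
(green') alone gives green = 0.
(snow) alone gives snow = 1.
(damp') alone gives damp = 0.
(south) alone gives south = 1.
Now (south') is unsatisfied and unit — conflict.
So every satisfying assignment has rose = True.

True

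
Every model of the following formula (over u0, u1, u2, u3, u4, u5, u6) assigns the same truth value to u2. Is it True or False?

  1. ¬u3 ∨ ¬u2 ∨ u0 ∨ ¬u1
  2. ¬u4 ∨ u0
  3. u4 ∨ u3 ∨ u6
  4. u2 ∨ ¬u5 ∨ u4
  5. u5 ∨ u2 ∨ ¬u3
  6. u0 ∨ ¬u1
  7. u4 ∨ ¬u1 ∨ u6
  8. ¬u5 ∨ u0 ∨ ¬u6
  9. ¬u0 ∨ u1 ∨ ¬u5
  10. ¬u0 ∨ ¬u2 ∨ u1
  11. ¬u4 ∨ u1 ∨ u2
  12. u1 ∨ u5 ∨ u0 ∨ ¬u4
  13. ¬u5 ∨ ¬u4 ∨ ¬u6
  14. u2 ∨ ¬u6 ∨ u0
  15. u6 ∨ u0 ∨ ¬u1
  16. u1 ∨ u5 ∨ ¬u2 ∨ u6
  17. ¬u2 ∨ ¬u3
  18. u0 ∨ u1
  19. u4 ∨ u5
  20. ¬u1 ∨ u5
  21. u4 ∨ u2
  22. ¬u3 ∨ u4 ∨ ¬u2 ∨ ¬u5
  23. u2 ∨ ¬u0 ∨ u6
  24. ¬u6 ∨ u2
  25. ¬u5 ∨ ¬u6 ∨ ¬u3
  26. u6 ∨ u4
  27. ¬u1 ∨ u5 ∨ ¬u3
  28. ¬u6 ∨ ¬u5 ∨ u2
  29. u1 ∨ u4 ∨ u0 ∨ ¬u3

True

Suppose u2 = False.
Unit clause (u4) forces u4 = True.
Unit clause (u0) forces u0 = True.
Unit clause (u1) forces u1 = True.
Unit clause (u5) forces u5 = True.
Unit clause (¬u6) forces u6 = False.
That conflicts with the unit clause (u6).
So every satisfying assignment has u2 = True.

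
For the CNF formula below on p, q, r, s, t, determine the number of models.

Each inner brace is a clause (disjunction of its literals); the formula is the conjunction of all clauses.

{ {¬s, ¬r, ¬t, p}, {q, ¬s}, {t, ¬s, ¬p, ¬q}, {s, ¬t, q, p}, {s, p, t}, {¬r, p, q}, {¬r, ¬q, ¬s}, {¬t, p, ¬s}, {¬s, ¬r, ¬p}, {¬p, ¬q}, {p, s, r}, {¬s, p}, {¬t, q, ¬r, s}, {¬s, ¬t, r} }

There are 2^5 = 32 truth assignments over (p, q, r, s, t).
Split on r. With r = True, the clauses containing r are satisfied and ¬r drops from the rest; 2 of the 2^4 = 16 assignments to the other variables satisfy what remains.
With r = False, by the same count on the reduced clause set, 2 assignments work.
(One model: p=F, q=T, r=T, s=F, t=T.)
Total: 2 + 2 = 4.

4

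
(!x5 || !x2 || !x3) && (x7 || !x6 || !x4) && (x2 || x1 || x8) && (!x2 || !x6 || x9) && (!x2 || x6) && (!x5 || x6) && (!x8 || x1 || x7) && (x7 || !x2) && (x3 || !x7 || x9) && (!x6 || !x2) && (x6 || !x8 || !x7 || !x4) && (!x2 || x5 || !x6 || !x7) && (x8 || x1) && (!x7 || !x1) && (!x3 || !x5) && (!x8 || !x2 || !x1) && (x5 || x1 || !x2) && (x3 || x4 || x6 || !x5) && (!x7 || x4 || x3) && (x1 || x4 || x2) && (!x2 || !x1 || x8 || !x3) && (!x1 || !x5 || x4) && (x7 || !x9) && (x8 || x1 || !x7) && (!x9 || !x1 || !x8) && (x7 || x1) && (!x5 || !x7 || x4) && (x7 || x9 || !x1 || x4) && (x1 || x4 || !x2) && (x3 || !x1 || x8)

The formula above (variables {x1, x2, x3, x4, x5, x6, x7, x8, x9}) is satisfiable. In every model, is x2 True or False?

Suppose x2 = true.
From the singleton clause (x6), x6 = true.
That conflicts with the unit clause (!x6).
So every satisfying assignment has x2 = False.

False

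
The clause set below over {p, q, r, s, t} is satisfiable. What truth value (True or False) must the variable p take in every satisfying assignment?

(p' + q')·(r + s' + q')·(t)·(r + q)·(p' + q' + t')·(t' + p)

True

Suppose p = 0.
Unit clause (t) forces t = 1.
Now (t') is unsatisfied and unit — conflict.
So every satisfying assignment has p = True.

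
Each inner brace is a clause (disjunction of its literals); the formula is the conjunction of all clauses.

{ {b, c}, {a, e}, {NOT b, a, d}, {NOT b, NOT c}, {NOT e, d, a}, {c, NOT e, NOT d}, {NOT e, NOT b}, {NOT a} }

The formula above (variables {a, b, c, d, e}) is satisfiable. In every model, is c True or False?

Suppose c = false.
From the singleton clause (b), b = true.
From the singleton clause (NOT e), e = false.
From the singleton clause (a), a = true.
Now (NOT a) is unsatisfied and unit — conflict.
So every satisfying assignment has c = True.

True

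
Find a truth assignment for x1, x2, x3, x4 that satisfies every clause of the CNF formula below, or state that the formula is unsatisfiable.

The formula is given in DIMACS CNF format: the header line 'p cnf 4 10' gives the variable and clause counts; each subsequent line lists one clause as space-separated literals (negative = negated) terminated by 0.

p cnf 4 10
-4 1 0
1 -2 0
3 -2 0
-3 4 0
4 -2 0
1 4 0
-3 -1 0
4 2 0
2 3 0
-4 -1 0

Case x4 = False:
Unit clause (¬x3) forces x3 = False.
Unit clause (¬x2) forces x2 = False.
That conflicts with the unit clause (x2).
So x4 must be the other value — set x4 = True.
Unit clause (x1) forces x1 = True.
That conflicts with the unit clause (¬x1).
Neither x4 = True nor x4 = False works.

UNSATISFIABLE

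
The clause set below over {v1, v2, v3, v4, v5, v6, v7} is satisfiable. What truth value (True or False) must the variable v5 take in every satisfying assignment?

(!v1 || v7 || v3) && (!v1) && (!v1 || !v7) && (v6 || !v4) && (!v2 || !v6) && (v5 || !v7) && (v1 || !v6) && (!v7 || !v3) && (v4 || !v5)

Suppose v5 = true.
(!v1) alone gives v1 = false.
(!v6) alone gives v6 = false.
(!v4) alone gives v4 = false.
Now (v4) is unsatisfied and unit — conflict.
So every satisfying assignment has v5 = False.

False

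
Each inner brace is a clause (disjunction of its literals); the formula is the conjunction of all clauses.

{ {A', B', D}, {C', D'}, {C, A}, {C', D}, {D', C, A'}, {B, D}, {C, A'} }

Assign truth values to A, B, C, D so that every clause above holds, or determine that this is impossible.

Case C = 0:
The clause (A) is unit, so A = 1.
Now (A') is unsatisfied and unit — conflict.
So C must be the other value — set C = 1.
The clause (D') is unit, so D = 0.
Now (D) is unsatisfied and unit — conflict.
Neither C = 1 nor C = 0 works.

UNSATISFIABLE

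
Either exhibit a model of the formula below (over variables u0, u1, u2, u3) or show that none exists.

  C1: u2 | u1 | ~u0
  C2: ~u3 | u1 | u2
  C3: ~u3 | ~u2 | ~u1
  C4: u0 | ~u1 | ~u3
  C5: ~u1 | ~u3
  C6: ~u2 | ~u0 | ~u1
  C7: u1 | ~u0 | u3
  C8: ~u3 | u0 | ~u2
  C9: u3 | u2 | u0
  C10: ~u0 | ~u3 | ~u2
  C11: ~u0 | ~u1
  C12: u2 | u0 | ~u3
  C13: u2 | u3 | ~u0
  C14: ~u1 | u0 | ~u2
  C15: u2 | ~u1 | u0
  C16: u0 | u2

Branch on u1: set u1 = 0.
Branch on u2: set u2 = 1.
Branch on u0: set u0 = 0.
From the singleton clause (~u3), u3 = 0.
All clauses are satisfied.

u0=0, u1=0, u2=1, u3=0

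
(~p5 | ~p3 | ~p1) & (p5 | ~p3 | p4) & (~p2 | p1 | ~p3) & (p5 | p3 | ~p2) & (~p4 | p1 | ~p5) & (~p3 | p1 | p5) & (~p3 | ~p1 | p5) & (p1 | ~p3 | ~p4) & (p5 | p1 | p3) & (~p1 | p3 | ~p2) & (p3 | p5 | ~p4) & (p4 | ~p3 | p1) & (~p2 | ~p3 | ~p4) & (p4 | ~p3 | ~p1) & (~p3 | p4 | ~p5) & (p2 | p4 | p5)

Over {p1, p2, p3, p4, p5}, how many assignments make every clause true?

There are 2^5 = 32 truth assignments over (p1, p2, p3, p4, p5).
Split on p1. With p1 = 1, the clauses containing p1 are satisfied and ~p1 drops from the rest; 2 of the 2^4 = 16 assignments to the other variables satisfy what remains.
With p1 = 0, by the same count on the reduced clause set, 2 assignments work.
(One model: p1=F, p2=F, p3=F, p4=F, p5=T.)
Total: 2 + 2 = 4.

4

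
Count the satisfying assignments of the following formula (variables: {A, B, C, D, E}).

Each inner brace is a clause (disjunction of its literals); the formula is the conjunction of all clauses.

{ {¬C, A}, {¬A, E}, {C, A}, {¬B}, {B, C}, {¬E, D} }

1

There are 2^5 = 32 truth assignments over (A, B, C, D, E).
Split on B. With B = True, the clauses containing B are satisfied and ¬B drops from the rest; 0 of the 2^4 = 16 assignments to the other variables satisfy what remains.
With B = False, by the same count on the reduced clause set, 1 assignment works.
Total: 0 + 1 = 1.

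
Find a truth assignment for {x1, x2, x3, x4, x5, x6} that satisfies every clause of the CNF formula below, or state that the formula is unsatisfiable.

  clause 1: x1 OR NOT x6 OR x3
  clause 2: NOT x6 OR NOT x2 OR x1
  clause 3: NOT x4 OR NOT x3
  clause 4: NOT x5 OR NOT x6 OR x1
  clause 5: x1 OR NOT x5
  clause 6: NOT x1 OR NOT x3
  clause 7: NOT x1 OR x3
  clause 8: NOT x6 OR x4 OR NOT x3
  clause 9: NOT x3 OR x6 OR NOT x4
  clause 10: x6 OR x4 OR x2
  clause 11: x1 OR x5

Branch on x4: set x4 = false.
Branch on x1: set x1 = true.
(NOT x3) alone gives x3 = false.
Now (x3) is unsatisfied and unit — conflict.
Backtrack on x1: now try x1 = false.
(NOT x5) alone gives x5 = false.
Now (x5) is unsatisfied and unit — conflict.
Neither x1 = true nor x1 = false works.
Backtrack on x4: now try x4 = true.
(NOT x3) alone gives x3 = false.
(NOT x1) alone gives x1 = false.
(NOT x6) alone gives x6 = false.
(NOT x5) alone gives x5 = false.
Now (x5) is unsatisfied and unit — conflict.
Neither x4 = true nor x4 = false works.

UNSATISFIABLE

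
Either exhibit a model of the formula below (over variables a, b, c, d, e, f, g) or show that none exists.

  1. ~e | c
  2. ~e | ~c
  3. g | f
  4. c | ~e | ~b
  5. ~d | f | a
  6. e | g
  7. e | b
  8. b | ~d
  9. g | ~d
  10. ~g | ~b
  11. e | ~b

UNSATISFIABLE

Case e = 0:
From the singleton clause (g), g = 1.
From the singleton clause (b), b = 1.
But (~b) is also a unit clause — contradiction.
So e must be the other value — set e = 1.
From the singleton clause (c), c = 1.
But (~c) is also a unit clause — contradiction.
Neither e = 1 nor e = 0 works.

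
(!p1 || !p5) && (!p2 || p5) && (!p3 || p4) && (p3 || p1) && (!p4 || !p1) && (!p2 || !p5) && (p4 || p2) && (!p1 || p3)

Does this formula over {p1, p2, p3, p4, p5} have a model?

Satisfiable

Case p1 = false:
(p3) alone gives p3 = true.
(p4) alone gives p4 = true.
Case p2 = false:
Every clause is now satisfied; p5 is unconstrained.
A satisfying assignment: p1: false; p2: false; p3: true; p4: true; p5: false.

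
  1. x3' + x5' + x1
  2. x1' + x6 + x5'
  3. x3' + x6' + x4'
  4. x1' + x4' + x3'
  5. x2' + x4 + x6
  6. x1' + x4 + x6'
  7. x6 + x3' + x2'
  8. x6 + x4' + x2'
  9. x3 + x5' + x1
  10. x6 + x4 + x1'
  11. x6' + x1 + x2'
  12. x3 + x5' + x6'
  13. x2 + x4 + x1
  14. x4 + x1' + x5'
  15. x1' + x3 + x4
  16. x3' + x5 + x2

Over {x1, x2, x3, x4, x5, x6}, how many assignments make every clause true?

There are 2^6 = 64 truth assignments over (x1, x2, x3, x4, x5, x6).
Split on x5. With x5 = 1, the clauses containing x5 are satisfied and x5' drops from the rest; 0 of the 2^5 = 32 assignments to the other variables satisfy what remains.
With x5 = 0, by the same count on the reduced clause set, 5 assignments work.
(One model: x1=F, x2=F, x3=F, x4=T, x5=F, x6=F.)
Total: 0 + 5 = 5.

5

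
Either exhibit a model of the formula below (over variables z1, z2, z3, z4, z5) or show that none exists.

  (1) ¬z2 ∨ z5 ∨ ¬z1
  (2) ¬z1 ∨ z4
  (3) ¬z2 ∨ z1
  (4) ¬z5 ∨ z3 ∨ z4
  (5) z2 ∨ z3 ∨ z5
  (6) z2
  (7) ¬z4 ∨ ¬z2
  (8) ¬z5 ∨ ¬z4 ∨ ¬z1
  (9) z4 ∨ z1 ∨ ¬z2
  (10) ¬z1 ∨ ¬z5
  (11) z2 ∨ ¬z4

UNSATISFIABLE

(z2) alone gives z2 = True.
(z1) alone gives z1 = True.
(z5) alone gives z5 = True.
That conflicts with the unit clause (¬z5).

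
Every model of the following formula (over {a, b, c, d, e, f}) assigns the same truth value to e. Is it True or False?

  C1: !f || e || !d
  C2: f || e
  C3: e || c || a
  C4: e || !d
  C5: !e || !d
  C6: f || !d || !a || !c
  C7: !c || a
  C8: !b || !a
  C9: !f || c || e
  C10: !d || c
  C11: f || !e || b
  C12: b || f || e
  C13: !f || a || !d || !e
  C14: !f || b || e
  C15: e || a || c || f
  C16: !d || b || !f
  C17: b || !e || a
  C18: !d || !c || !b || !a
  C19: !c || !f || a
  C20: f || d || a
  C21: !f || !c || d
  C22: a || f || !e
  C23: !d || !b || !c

True

Suppose e = false.
(f) alone gives f = true.
(!d) alone gives d = false.
(c) alone gives c = true.
That conflicts with the unit clause (!c).
So every satisfying assignment has e = True.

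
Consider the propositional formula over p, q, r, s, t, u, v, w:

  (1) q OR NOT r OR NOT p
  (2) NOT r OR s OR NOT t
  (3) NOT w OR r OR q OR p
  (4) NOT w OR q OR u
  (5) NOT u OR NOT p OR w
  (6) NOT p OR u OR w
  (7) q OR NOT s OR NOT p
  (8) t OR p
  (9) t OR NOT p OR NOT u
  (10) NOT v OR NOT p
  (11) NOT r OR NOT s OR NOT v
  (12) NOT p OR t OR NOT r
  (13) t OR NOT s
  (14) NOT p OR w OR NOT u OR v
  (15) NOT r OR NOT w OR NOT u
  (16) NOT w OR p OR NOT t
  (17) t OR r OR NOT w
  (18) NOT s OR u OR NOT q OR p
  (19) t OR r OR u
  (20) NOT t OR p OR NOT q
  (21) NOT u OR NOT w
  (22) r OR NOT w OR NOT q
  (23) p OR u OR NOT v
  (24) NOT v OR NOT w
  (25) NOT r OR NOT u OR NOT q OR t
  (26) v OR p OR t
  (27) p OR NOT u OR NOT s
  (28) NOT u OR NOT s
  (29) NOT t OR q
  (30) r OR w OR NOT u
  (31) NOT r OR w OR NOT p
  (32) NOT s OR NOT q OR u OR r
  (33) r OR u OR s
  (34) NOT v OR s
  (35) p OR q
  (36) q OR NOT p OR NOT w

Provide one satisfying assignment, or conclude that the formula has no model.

p: true; q: true; r: true; s: true; t: true; u: false; v: false; w: true

Suppose t = true.
(q) alone gives q = true.
(p) alone gives p = true.
(NOT v) alone gives v = false.
Suppose r = true.
(s) alone gives s = true.
(NOT u) alone gives u = false.
(w) alone gives w = true.
This assignment satisfies each clause.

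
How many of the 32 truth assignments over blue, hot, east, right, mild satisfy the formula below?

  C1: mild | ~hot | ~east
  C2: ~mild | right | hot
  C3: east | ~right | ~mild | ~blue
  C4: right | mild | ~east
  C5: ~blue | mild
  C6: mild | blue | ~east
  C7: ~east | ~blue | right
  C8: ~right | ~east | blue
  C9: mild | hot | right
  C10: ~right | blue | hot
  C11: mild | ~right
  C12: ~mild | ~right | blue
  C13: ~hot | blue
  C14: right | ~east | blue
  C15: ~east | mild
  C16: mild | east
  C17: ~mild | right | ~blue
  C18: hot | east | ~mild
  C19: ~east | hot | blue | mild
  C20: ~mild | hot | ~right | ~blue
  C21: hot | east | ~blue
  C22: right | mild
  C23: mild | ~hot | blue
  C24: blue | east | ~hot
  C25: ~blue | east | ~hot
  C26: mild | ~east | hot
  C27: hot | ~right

1

There are 2^5 = 32 truth assignments over (blue, hot, east, right, mild).
Split on east. With east = 1, the clauses containing east are satisfied and ~east drops from the rest; 1 of the 2^4 = 16 assignments to the other variables satisfy what remains.
With east = 0, by the same count on the reduced clause set, 0 assignments work.
Total: 1 + 0 = 1.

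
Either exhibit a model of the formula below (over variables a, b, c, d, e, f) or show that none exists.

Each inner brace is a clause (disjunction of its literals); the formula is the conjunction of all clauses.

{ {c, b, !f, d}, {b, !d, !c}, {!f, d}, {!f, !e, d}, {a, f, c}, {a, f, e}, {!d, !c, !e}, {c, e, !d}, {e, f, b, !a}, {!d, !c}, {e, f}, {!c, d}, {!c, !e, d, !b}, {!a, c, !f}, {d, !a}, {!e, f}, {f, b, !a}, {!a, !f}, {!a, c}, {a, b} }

a=false, b=true, c=false, d=true, e=true, f=true

Branch on f: set f = true.
The clause (d) is unit, so d = true.
The clause (!c) is unit, so c = false.
The clause (e) is unit, so e = true.
The clause (!a) is unit, so a = false.
The clause (b) is unit, so b = true.
This assignment satisfies each clause.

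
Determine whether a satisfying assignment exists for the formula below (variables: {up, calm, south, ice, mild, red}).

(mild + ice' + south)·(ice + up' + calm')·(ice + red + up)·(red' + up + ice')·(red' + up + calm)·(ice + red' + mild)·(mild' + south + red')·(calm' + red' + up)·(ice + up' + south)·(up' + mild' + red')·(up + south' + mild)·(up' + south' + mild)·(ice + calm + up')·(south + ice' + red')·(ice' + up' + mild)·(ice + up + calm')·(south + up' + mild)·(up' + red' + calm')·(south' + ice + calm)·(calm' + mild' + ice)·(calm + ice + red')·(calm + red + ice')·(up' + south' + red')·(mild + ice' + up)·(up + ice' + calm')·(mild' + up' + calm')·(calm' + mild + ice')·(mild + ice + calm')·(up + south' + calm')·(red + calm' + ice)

Try mild = 1.
Try south = 1.
Try up = 0.
Unit clause (calm') forces calm = 0.
Unit clause (red') forces red = 0.
Unit clause (ice) forces ice = 1.
That conflicts with the unit clause (ice').
Undo up and try up = 1.
Unit clause (red') forces red = 0.
Unit clause (calm') forces calm = 0.
Unit clause (ice) forces ice = 1.
That conflicts with the unit clause (ice').
Neither up = 1 nor up = 0 works.
Undo south and try south = 0.
Unit clause (red') forces red = 0.
Try ice = 1.
Unit clause (calm) forces calm = 1.
Unit clause (up) forces up = 1.
That conflicts with the unit clause (up').
Undo ice and try ice = 0.
Unit clause (up) forces up = 1.
That conflicts with the unit clause (up').
Neither ice = 1 nor ice = 0 works.
Neither south = 1 nor south = 0 works.
Undo mild and try mild = 0.
Try ice = 0.
Unit clause (red') forces red = 0.
Unit clause (up) forces up = 1.
Unit clause (calm') forces calm = 0.
That conflicts with the unit clause (calm).
Undo ice and try ice = 1.
Unit clause (south) forces south = 1.
Unit clause (up) forces up = 1.
That conflicts with the unit clause (up').
Neither ice = 1 nor ice = 0 works.
Neither mild = 1 nor mild = 0 works.
No assignment satisfies every clause.

No, unsatisfiable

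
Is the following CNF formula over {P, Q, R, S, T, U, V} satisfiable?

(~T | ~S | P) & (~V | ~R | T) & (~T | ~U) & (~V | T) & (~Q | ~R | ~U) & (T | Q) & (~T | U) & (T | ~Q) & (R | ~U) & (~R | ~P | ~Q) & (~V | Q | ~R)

No, unsatisfiable

Case T = 0:
(~V) alone gives V = 0.
(Q) alone gives Q = 1.
Now (~Q) is unsatisfied and unit — conflict.
That branch fails; take T = 1 instead.
(~U) alone gives U = 0.
Now (U) is unsatisfied and unit — conflict.
Both values of T lead to a conflict.
No assignment satisfies every clause.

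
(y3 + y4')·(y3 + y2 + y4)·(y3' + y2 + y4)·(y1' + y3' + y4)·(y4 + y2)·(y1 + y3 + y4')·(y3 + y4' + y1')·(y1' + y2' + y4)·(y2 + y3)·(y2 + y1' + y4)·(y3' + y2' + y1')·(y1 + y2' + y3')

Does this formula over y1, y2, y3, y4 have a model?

Try y3 = 0.
Unit clause (y4') forces y4 = 0.
Unit clause (y2) forces y2 = 1.
Unit clause (y1') forces y1 = 0.
This assignment satisfies each clause.
A satisfying assignment: y1 ↦ 0,  y2 ↦ 1,  y3 ↦ 0,  y4 ↦ 0.

Yes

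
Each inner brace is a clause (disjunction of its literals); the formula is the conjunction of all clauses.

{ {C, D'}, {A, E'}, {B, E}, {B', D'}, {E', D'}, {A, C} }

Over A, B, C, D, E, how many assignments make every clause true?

7

There are 2^5 = 32 truth assignments over (A, B, C, D, E).
Split on E. With E = 1, the clauses containing E are satisfied and E' drops from the rest; 4 of the 2^4 = 16 assignments to the other variables satisfy what remains.
With E = 0, by the same count on the reduced clause set, 3 assignments work.
(One model: A=F, B=T, C=T, D=F, E=F.)
Total: 4 + 3 = 7.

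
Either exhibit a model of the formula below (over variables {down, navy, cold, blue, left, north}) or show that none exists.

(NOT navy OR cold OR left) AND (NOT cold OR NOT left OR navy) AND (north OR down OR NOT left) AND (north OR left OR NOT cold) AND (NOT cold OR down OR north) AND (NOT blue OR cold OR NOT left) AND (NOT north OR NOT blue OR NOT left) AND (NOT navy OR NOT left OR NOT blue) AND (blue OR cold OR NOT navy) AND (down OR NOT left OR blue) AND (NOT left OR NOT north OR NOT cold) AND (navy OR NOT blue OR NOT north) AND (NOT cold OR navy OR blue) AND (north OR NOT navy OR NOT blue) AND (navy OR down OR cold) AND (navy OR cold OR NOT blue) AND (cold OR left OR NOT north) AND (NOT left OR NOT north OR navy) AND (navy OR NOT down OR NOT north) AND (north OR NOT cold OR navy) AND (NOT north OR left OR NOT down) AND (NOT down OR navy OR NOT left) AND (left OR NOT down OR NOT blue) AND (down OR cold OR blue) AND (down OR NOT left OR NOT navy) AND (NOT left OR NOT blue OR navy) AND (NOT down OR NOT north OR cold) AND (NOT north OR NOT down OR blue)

Branch on navy: set navy = true.
Branch on cold: set cold = true.
Branch on north: set north = true.
From the singleton clause (NOT left), left = false.
From the singleton clause (NOT down), down = false.
Every clause is now satisfied; blue is unconstrained.

down: false; navy: true; cold: true; blue: false; left: false; north: true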